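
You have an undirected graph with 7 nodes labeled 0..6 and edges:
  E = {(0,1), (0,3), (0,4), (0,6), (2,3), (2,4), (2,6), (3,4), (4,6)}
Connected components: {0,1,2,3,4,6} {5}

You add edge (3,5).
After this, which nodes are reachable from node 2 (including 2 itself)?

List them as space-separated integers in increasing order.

Answer: 0 1 2 3 4 5 6

Derivation:
Before: nodes reachable from 2: {0,1,2,3,4,6}
Adding (3,5): merges 2's component with another. Reachability grows.
After: nodes reachable from 2: {0,1,2,3,4,5,6}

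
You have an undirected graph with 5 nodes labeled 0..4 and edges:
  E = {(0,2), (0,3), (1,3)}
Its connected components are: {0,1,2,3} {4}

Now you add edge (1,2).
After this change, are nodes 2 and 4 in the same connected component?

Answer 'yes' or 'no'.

Answer: no

Derivation:
Initial components: {0,1,2,3} {4}
Adding edge (1,2): both already in same component {0,1,2,3}. No change.
New components: {0,1,2,3} {4}
Are 2 and 4 in the same component? no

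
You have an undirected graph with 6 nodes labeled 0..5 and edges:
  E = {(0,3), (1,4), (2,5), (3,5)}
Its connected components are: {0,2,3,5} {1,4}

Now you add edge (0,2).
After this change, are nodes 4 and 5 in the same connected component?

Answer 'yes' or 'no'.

Answer: no

Derivation:
Initial components: {0,2,3,5} {1,4}
Adding edge (0,2): both already in same component {0,2,3,5}. No change.
New components: {0,2,3,5} {1,4}
Are 4 and 5 in the same component? no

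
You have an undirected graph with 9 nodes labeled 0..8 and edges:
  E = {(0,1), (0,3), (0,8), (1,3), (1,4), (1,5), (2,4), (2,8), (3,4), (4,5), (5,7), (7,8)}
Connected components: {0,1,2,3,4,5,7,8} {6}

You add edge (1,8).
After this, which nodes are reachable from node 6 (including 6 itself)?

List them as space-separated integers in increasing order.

Before: nodes reachable from 6: {6}
Adding (1,8): both endpoints already in same component. Reachability from 6 unchanged.
After: nodes reachable from 6: {6}

Answer: 6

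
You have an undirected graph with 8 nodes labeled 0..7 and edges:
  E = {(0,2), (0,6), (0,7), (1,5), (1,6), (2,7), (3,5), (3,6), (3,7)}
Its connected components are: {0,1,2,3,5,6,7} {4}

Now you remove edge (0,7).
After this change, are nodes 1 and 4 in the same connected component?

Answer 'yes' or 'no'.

Answer: no

Derivation:
Initial components: {0,1,2,3,5,6,7} {4}
Removing edge (0,7): not a bridge — component count unchanged at 2.
New components: {0,1,2,3,5,6,7} {4}
Are 1 and 4 in the same component? no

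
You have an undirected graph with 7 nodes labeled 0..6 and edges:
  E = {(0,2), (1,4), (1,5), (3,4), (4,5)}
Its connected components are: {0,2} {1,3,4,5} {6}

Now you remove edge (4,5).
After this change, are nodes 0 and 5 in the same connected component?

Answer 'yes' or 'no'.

Answer: no

Derivation:
Initial components: {0,2} {1,3,4,5} {6}
Removing edge (4,5): not a bridge — component count unchanged at 3.
New components: {0,2} {1,3,4,5} {6}
Are 0 and 5 in the same component? no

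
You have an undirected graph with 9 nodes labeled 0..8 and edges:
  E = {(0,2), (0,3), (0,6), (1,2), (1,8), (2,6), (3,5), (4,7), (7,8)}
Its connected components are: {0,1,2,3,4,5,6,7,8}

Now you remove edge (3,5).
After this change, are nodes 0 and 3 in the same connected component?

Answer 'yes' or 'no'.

Initial components: {0,1,2,3,4,5,6,7,8}
Removing edge (3,5): it was a bridge — component count 1 -> 2.
New components: {0,1,2,3,4,6,7,8} {5}
Are 0 and 3 in the same component? yes

Answer: yes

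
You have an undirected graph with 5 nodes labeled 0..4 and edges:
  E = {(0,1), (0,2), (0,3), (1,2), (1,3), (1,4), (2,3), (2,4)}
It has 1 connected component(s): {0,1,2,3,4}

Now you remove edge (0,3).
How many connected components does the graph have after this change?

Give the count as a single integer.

Answer: 1

Derivation:
Initial component count: 1
Remove (0,3): not a bridge. Count unchanged: 1.
  After removal, components: {0,1,2,3,4}
New component count: 1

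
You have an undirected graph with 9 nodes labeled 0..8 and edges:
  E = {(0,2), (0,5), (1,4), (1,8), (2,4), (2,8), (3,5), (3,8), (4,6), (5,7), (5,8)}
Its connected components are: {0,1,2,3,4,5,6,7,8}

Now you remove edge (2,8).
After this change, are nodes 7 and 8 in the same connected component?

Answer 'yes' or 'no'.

Answer: yes

Derivation:
Initial components: {0,1,2,3,4,5,6,7,8}
Removing edge (2,8): not a bridge — component count unchanged at 1.
New components: {0,1,2,3,4,5,6,7,8}
Are 7 and 8 in the same component? yes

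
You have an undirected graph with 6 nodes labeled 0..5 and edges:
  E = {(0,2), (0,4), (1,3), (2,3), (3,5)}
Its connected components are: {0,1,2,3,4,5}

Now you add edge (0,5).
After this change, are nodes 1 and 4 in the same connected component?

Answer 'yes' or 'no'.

Initial components: {0,1,2,3,4,5}
Adding edge (0,5): both already in same component {0,1,2,3,4,5}. No change.
New components: {0,1,2,3,4,5}
Are 1 and 4 in the same component? yes

Answer: yes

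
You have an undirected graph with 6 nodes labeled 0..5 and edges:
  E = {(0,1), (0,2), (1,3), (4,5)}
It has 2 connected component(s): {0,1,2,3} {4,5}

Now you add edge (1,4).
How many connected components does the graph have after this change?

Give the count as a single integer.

Answer: 1

Derivation:
Initial component count: 2
Add (1,4): merges two components. Count decreases: 2 -> 1.
New component count: 1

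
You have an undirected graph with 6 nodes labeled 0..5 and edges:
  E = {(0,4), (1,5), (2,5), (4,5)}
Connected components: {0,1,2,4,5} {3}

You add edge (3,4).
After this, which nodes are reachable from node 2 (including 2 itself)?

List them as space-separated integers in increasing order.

Before: nodes reachable from 2: {0,1,2,4,5}
Adding (3,4): merges 2's component with another. Reachability grows.
After: nodes reachable from 2: {0,1,2,3,4,5}

Answer: 0 1 2 3 4 5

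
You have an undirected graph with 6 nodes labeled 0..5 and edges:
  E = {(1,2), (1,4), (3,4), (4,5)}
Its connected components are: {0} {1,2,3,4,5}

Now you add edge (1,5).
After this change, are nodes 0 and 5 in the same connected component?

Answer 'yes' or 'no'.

Answer: no

Derivation:
Initial components: {0} {1,2,3,4,5}
Adding edge (1,5): both already in same component {1,2,3,4,5}. No change.
New components: {0} {1,2,3,4,5}
Are 0 and 5 in the same component? no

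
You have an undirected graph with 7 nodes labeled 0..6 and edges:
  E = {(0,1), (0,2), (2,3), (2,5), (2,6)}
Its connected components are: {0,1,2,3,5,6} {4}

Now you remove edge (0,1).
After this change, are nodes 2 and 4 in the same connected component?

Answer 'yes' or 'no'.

Answer: no

Derivation:
Initial components: {0,1,2,3,5,6} {4}
Removing edge (0,1): it was a bridge — component count 2 -> 3.
New components: {0,2,3,5,6} {1} {4}
Are 2 and 4 in the same component? no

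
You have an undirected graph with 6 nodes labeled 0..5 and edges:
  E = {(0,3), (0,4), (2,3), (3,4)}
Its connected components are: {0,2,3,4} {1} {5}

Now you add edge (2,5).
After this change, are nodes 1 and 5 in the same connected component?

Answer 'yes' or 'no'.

Initial components: {0,2,3,4} {1} {5}
Adding edge (2,5): merges {0,2,3,4} and {5}.
New components: {0,2,3,4,5} {1}
Are 1 and 5 in the same component? no

Answer: no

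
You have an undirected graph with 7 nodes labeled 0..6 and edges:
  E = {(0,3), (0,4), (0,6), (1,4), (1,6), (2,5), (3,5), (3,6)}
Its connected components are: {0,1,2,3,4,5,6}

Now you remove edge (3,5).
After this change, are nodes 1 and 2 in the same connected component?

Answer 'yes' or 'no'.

Initial components: {0,1,2,3,4,5,6}
Removing edge (3,5): it was a bridge — component count 1 -> 2.
New components: {0,1,3,4,6} {2,5}
Are 1 and 2 in the same component? no

Answer: no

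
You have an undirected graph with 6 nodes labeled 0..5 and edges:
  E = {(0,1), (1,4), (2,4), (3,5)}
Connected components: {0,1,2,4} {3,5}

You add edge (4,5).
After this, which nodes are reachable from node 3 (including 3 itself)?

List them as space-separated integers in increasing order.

Answer: 0 1 2 3 4 5

Derivation:
Before: nodes reachable from 3: {3,5}
Adding (4,5): merges 3's component with another. Reachability grows.
After: nodes reachable from 3: {0,1,2,3,4,5}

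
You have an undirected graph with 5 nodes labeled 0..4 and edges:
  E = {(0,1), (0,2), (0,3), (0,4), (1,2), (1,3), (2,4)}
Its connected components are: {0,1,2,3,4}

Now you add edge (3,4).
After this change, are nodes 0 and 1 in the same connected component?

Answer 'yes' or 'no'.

Initial components: {0,1,2,3,4}
Adding edge (3,4): both already in same component {0,1,2,3,4}. No change.
New components: {0,1,2,3,4}
Are 0 and 1 in the same component? yes

Answer: yes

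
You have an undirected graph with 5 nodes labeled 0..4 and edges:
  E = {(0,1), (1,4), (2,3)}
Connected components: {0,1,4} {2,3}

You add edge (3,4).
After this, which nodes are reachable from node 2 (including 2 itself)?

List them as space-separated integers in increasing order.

Answer: 0 1 2 3 4

Derivation:
Before: nodes reachable from 2: {2,3}
Adding (3,4): merges 2's component with another. Reachability grows.
After: nodes reachable from 2: {0,1,2,3,4}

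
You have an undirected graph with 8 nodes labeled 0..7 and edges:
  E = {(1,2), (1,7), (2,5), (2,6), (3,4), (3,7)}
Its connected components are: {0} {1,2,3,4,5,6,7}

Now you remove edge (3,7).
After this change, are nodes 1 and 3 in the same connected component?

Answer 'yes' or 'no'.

Answer: no

Derivation:
Initial components: {0} {1,2,3,4,5,6,7}
Removing edge (3,7): it was a bridge — component count 2 -> 3.
New components: {0} {1,2,5,6,7} {3,4}
Are 1 and 3 in the same component? no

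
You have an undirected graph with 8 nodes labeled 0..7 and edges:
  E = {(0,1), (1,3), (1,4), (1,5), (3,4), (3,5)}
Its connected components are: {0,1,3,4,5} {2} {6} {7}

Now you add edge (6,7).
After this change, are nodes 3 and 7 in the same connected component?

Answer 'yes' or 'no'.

Answer: no

Derivation:
Initial components: {0,1,3,4,5} {2} {6} {7}
Adding edge (6,7): merges {6} and {7}.
New components: {0,1,3,4,5} {2} {6,7}
Are 3 and 7 in the same component? no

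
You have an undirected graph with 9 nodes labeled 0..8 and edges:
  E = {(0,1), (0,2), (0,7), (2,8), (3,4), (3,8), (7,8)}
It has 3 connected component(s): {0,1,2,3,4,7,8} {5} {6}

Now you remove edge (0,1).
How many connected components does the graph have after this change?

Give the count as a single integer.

Answer: 4

Derivation:
Initial component count: 3
Remove (0,1): it was a bridge. Count increases: 3 -> 4.
  After removal, components: {0,2,3,4,7,8} {1} {5} {6}
New component count: 4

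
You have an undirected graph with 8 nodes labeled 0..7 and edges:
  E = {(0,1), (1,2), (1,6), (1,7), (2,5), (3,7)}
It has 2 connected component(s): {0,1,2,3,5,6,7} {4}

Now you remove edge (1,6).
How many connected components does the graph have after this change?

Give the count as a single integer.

Initial component count: 2
Remove (1,6): it was a bridge. Count increases: 2 -> 3.
  After removal, components: {0,1,2,3,5,7} {4} {6}
New component count: 3

Answer: 3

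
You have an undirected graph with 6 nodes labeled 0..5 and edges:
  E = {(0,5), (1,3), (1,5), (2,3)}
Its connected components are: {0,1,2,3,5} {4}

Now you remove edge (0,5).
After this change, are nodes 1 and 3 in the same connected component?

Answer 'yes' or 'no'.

Initial components: {0,1,2,3,5} {4}
Removing edge (0,5): it was a bridge — component count 2 -> 3.
New components: {0} {1,2,3,5} {4}
Are 1 and 3 in the same component? yes

Answer: yes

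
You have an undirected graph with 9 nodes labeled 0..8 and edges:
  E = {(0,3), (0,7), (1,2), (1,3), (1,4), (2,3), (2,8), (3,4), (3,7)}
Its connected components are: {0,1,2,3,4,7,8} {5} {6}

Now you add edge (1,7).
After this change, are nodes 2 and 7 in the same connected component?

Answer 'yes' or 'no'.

Initial components: {0,1,2,3,4,7,8} {5} {6}
Adding edge (1,7): both already in same component {0,1,2,3,4,7,8}. No change.
New components: {0,1,2,3,4,7,8} {5} {6}
Are 2 and 7 in the same component? yes

Answer: yes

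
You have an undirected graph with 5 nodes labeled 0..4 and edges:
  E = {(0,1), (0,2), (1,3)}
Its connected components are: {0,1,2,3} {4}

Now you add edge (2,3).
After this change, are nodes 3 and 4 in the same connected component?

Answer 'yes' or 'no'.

Initial components: {0,1,2,3} {4}
Adding edge (2,3): both already in same component {0,1,2,3}. No change.
New components: {0,1,2,3} {4}
Are 3 and 4 in the same component? no

Answer: no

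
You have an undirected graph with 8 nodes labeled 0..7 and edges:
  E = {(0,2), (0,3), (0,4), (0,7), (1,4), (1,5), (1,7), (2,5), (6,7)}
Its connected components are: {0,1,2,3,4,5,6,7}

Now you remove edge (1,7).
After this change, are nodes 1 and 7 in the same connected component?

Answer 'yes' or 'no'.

Answer: yes

Derivation:
Initial components: {0,1,2,3,4,5,6,7}
Removing edge (1,7): not a bridge — component count unchanged at 1.
New components: {0,1,2,3,4,5,6,7}
Are 1 and 7 in the same component? yes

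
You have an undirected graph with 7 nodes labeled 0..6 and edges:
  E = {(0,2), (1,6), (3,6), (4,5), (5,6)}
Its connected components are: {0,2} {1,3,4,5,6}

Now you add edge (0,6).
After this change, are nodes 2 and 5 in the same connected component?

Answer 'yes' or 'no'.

Initial components: {0,2} {1,3,4,5,6}
Adding edge (0,6): merges {0,2} and {1,3,4,5,6}.
New components: {0,1,2,3,4,5,6}
Are 2 and 5 in the same component? yes

Answer: yes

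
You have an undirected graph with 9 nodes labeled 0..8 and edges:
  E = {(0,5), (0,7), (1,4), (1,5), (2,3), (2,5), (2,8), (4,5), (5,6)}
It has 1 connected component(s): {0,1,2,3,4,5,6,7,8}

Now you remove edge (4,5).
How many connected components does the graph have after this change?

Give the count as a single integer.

Answer: 1

Derivation:
Initial component count: 1
Remove (4,5): not a bridge. Count unchanged: 1.
  After removal, components: {0,1,2,3,4,5,6,7,8}
New component count: 1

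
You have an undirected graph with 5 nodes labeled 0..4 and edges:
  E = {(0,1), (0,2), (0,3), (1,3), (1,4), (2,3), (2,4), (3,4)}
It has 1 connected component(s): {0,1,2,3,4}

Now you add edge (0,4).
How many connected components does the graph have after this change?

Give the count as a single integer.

Initial component count: 1
Add (0,4): endpoints already in same component. Count unchanged: 1.
New component count: 1

Answer: 1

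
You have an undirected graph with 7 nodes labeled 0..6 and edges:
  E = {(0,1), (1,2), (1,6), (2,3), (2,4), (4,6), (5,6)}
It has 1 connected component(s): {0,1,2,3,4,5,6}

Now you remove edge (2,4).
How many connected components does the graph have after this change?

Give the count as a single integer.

Initial component count: 1
Remove (2,4): not a bridge. Count unchanged: 1.
  After removal, components: {0,1,2,3,4,5,6}
New component count: 1

Answer: 1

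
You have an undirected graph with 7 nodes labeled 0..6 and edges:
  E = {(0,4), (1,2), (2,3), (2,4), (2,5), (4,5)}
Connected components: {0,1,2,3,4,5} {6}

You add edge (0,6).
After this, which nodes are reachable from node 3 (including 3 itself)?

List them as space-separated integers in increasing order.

Answer: 0 1 2 3 4 5 6

Derivation:
Before: nodes reachable from 3: {0,1,2,3,4,5}
Adding (0,6): merges 3's component with another. Reachability grows.
After: nodes reachable from 3: {0,1,2,3,4,5,6}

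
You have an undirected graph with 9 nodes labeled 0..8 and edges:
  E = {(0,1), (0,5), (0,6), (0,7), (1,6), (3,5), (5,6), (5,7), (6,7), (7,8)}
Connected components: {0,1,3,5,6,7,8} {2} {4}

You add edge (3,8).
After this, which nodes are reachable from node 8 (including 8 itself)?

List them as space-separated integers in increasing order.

Answer: 0 1 3 5 6 7 8

Derivation:
Before: nodes reachable from 8: {0,1,3,5,6,7,8}
Adding (3,8): both endpoints already in same component. Reachability from 8 unchanged.
After: nodes reachable from 8: {0,1,3,5,6,7,8}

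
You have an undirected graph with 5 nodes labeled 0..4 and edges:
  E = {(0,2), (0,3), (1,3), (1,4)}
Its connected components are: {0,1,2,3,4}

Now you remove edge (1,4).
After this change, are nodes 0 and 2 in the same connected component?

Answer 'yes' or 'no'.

Initial components: {0,1,2,3,4}
Removing edge (1,4): it was a bridge — component count 1 -> 2.
New components: {0,1,2,3} {4}
Are 0 and 2 in the same component? yes

Answer: yes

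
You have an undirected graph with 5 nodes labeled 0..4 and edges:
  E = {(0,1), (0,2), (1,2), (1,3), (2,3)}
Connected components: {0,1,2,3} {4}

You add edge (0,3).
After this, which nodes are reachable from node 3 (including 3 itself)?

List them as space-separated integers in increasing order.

Answer: 0 1 2 3

Derivation:
Before: nodes reachable from 3: {0,1,2,3}
Adding (0,3): both endpoints already in same component. Reachability from 3 unchanged.
After: nodes reachable from 3: {0,1,2,3}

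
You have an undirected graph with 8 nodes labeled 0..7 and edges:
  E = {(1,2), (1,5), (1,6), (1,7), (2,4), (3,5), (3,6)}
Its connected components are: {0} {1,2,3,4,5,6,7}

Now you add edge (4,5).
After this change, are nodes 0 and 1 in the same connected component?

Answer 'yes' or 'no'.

Initial components: {0} {1,2,3,4,5,6,7}
Adding edge (4,5): both already in same component {1,2,3,4,5,6,7}. No change.
New components: {0} {1,2,3,4,5,6,7}
Are 0 and 1 in the same component? no

Answer: no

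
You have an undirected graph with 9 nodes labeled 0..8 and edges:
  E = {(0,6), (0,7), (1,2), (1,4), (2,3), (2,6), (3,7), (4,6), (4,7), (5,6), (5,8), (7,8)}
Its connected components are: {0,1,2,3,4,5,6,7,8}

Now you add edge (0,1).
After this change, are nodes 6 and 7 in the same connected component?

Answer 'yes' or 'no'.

Answer: yes

Derivation:
Initial components: {0,1,2,3,4,5,6,7,8}
Adding edge (0,1): both already in same component {0,1,2,3,4,5,6,7,8}. No change.
New components: {0,1,2,3,4,5,6,7,8}
Are 6 and 7 in the same component? yes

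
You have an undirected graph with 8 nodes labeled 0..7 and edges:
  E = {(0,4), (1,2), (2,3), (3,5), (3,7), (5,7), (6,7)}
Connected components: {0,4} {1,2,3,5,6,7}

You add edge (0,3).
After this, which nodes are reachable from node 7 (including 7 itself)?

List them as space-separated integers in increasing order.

Before: nodes reachable from 7: {1,2,3,5,6,7}
Adding (0,3): merges 7's component with another. Reachability grows.
After: nodes reachable from 7: {0,1,2,3,4,5,6,7}

Answer: 0 1 2 3 4 5 6 7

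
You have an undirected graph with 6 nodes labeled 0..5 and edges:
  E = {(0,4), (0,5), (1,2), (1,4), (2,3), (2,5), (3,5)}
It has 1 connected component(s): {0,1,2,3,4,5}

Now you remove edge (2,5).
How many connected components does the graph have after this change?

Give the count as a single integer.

Initial component count: 1
Remove (2,5): not a bridge. Count unchanged: 1.
  After removal, components: {0,1,2,3,4,5}
New component count: 1

Answer: 1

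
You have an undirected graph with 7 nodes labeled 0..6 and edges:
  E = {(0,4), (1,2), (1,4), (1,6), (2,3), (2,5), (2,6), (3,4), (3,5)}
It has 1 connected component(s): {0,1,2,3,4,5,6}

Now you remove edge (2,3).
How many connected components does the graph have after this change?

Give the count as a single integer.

Answer: 1

Derivation:
Initial component count: 1
Remove (2,3): not a bridge. Count unchanged: 1.
  After removal, components: {0,1,2,3,4,5,6}
New component count: 1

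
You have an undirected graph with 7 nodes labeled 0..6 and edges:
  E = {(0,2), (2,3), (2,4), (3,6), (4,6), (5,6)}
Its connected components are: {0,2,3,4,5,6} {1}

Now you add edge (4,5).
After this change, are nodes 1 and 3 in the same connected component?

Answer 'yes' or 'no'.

Answer: no

Derivation:
Initial components: {0,2,3,4,5,6} {1}
Adding edge (4,5): both already in same component {0,2,3,4,5,6}. No change.
New components: {0,2,3,4,5,6} {1}
Are 1 and 3 in the same component? no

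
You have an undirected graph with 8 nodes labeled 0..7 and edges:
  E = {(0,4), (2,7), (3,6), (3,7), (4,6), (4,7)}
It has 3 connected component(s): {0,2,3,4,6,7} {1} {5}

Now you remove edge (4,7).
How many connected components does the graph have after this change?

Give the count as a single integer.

Initial component count: 3
Remove (4,7): not a bridge. Count unchanged: 3.
  After removal, components: {0,2,3,4,6,7} {1} {5}
New component count: 3

Answer: 3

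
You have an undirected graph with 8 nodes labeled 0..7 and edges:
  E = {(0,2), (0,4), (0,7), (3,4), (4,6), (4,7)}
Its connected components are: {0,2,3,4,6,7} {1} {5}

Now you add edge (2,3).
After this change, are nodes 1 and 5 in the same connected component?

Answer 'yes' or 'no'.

Initial components: {0,2,3,4,6,7} {1} {5}
Adding edge (2,3): both already in same component {0,2,3,4,6,7}. No change.
New components: {0,2,3,4,6,7} {1} {5}
Are 1 and 5 in the same component? no

Answer: no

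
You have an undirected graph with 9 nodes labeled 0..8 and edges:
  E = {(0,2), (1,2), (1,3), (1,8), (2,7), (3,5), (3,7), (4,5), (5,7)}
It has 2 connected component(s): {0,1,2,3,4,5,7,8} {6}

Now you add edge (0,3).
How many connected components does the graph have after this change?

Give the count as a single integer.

Answer: 2

Derivation:
Initial component count: 2
Add (0,3): endpoints already in same component. Count unchanged: 2.
New component count: 2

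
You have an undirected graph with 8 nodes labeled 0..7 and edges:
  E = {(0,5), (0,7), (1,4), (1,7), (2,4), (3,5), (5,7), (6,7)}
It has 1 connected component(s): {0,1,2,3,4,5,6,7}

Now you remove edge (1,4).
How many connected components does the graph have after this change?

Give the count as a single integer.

Answer: 2

Derivation:
Initial component count: 1
Remove (1,4): it was a bridge. Count increases: 1 -> 2.
  After removal, components: {0,1,3,5,6,7} {2,4}
New component count: 2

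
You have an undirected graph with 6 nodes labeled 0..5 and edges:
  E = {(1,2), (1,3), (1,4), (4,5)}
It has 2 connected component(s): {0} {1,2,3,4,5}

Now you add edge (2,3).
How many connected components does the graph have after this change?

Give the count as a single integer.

Initial component count: 2
Add (2,3): endpoints already in same component. Count unchanged: 2.
New component count: 2

Answer: 2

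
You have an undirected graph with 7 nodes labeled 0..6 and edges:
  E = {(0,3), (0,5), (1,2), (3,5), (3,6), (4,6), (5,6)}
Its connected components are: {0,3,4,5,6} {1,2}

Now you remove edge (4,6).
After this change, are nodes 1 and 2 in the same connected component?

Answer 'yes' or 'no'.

Answer: yes

Derivation:
Initial components: {0,3,4,5,6} {1,2}
Removing edge (4,6): it was a bridge — component count 2 -> 3.
New components: {0,3,5,6} {1,2} {4}
Are 1 and 2 in the same component? yes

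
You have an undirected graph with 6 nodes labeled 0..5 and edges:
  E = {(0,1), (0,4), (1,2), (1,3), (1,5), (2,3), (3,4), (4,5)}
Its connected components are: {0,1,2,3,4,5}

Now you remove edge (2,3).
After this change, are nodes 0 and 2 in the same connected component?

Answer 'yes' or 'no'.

Answer: yes

Derivation:
Initial components: {0,1,2,3,4,5}
Removing edge (2,3): not a bridge — component count unchanged at 1.
New components: {0,1,2,3,4,5}
Are 0 and 2 in the same component? yes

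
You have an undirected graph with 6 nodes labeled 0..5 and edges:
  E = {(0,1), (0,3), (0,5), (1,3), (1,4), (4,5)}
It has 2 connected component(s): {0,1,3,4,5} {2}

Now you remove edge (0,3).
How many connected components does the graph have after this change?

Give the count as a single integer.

Initial component count: 2
Remove (0,3): not a bridge. Count unchanged: 2.
  After removal, components: {0,1,3,4,5} {2}
New component count: 2

Answer: 2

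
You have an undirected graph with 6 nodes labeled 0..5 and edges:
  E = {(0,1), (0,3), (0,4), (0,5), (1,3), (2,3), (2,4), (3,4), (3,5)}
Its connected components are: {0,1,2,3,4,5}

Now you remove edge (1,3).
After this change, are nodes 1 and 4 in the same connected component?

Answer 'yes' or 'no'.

Initial components: {0,1,2,3,4,5}
Removing edge (1,3): not a bridge — component count unchanged at 1.
New components: {0,1,2,3,4,5}
Are 1 and 4 in the same component? yes

Answer: yes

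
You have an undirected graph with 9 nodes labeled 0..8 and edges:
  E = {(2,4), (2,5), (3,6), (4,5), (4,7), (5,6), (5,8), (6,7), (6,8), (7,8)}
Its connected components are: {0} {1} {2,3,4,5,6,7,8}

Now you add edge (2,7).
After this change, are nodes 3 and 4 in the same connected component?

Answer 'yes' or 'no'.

Initial components: {0} {1} {2,3,4,5,6,7,8}
Adding edge (2,7): both already in same component {2,3,4,5,6,7,8}. No change.
New components: {0} {1} {2,3,4,5,6,7,8}
Are 3 and 4 in the same component? yes

Answer: yes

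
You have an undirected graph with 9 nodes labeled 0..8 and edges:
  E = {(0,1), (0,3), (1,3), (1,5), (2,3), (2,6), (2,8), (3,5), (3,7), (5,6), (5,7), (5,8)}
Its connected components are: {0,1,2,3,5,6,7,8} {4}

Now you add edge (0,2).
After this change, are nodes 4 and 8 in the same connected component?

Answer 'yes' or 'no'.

Answer: no

Derivation:
Initial components: {0,1,2,3,5,6,7,8} {4}
Adding edge (0,2): both already in same component {0,1,2,3,5,6,7,8}. No change.
New components: {0,1,2,3,5,6,7,8} {4}
Are 4 and 8 in the same component? no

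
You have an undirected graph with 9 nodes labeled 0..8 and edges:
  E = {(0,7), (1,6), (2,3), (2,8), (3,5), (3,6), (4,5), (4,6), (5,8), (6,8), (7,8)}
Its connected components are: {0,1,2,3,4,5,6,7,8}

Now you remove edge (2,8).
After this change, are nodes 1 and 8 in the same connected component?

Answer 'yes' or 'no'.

Answer: yes

Derivation:
Initial components: {0,1,2,3,4,5,6,7,8}
Removing edge (2,8): not a bridge — component count unchanged at 1.
New components: {0,1,2,3,4,5,6,7,8}
Are 1 and 8 in the same component? yes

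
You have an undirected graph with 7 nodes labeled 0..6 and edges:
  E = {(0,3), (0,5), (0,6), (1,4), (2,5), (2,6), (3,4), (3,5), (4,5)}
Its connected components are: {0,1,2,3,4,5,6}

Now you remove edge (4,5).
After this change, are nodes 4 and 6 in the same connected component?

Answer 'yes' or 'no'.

Answer: yes

Derivation:
Initial components: {0,1,2,3,4,5,6}
Removing edge (4,5): not a bridge — component count unchanged at 1.
New components: {0,1,2,3,4,5,6}
Are 4 and 6 in the same component? yes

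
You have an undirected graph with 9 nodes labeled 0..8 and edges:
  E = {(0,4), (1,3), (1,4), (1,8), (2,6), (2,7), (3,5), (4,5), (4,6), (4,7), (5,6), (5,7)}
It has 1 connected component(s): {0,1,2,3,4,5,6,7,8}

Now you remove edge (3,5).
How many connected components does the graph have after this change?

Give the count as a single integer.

Initial component count: 1
Remove (3,5): not a bridge. Count unchanged: 1.
  After removal, components: {0,1,2,3,4,5,6,7,8}
New component count: 1

Answer: 1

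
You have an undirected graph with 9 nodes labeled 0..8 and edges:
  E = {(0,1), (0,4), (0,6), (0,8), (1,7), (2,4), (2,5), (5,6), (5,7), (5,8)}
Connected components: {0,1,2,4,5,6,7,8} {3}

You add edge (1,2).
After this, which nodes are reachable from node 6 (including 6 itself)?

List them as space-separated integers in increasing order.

Before: nodes reachable from 6: {0,1,2,4,5,6,7,8}
Adding (1,2): both endpoints already in same component. Reachability from 6 unchanged.
After: nodes reachable from 6: {0,1,2,4,5,6,7,8}

Answer: 0 1 2 4 5 6 7 8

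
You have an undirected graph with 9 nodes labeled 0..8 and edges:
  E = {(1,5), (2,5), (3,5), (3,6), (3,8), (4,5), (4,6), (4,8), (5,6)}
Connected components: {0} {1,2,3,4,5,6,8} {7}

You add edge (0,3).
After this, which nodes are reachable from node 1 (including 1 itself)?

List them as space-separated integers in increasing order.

Before: nodes reachable from 1: {1,2,3,4,5,6,8}
Adding (0,3): merges 1's component with another. Reachability grows.
After: nodes reachable from 1: {0,1,2,3,4,5,6,8}

Answer: 0 1 2 3 4 5 6 8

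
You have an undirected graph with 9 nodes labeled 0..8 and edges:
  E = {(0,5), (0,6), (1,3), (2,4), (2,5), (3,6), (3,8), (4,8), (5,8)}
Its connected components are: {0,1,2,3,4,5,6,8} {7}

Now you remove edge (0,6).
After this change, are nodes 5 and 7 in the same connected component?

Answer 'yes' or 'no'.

Initial components: {0,1,2,3,4,5,6,8} {7}
Removing edge (0,6): not a bridge — component count unchanged at 2.
New components: {0,1,2,3,4,5,6,8} {7}
Are 5 and 7 in the same component? no

Answer: no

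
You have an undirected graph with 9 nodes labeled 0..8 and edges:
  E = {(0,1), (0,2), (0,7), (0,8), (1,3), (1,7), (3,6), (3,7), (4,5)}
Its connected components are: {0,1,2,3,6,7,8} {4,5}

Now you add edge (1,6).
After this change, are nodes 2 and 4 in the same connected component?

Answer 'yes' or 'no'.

Initial components: {0,1,2,3,6,7,8} {4,5}
Adding edge (1,6): both already in same component {0,1,2,3,6,7,8}. No change.
New components: {0,1,2,3,6,7,8} {4,5}
Are 2 and 4 in the same component? no

Answer: no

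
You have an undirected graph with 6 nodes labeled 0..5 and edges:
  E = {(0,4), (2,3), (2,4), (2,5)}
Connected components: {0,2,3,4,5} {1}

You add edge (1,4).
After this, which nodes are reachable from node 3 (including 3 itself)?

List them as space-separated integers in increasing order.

Before: nodes reachable from 3: {0,2,3,4,5}
Adding (1,4): merges 3's component with another. Reachability grows.
After: nodes reachable from 3: {0,1,2,3,4,5}

Answer: 0 1 2 3 4 5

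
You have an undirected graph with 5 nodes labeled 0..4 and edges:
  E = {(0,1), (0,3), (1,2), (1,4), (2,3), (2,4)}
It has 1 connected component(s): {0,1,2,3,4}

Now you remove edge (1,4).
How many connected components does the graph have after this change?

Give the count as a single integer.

Answer: 1

Derivation:
Initial component count: 1
Remove (1,4): not a bridge. Count unchanged: 1.
  After removal, components: {0,1,2,3,4}
New component count: 1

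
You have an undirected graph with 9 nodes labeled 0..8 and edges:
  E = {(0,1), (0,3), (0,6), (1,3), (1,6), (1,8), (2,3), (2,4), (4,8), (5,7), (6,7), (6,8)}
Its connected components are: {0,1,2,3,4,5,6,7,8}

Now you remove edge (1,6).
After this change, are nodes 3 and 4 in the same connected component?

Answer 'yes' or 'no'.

Initial components: {0,1,2,3,4,5,6,7,8}
Removing edge (1,6): not a bridge — component count unchanged at 1.
New components: {0,1,2,3,4,5,6,7,8}
Are 3 and 4 in the same component? yes

Answer: yes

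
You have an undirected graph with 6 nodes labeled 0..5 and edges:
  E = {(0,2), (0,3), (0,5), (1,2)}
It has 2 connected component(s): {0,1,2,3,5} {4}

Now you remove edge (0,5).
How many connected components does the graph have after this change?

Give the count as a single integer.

Answer: 3

Derivation:
Initial component count: 2
Remove (0,5): it was a bridge. Count increases: 2 -> 3.
  After removal, components: {0,1,2,3} {4} {5}
New component count: 3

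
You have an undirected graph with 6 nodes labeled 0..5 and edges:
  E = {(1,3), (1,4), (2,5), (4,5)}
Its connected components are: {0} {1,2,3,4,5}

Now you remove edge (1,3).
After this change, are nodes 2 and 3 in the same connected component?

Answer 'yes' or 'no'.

Answer: no

Derivation:
Initial components: {0} {1,2,3,4,5}
Removing edge (1,3): it was a bridge — component count 2 -> 3.
New components: {0} {1,2,4,5} {3}
Are 2 and 3 in the same component? no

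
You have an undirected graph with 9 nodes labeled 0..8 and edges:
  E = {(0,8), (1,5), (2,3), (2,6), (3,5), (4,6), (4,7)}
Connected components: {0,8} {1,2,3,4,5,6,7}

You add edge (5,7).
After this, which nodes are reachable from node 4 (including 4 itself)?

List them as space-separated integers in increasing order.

Answer: 1 2 3 4 5 6 7

Derivation:
Before: nodes reachable from 4: {1,2,3,4,5,6,7}
Adding (5,7): both endpoints already in same component. Reachability from 4 unchanged.
After: nodes reachable from 4: {1,2,3,4,5,6,7}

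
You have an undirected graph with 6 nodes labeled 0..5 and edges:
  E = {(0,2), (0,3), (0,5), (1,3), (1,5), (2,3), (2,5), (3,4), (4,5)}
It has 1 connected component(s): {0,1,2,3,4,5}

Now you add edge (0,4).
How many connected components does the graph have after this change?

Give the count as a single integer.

Answer: 1

Derivation:
Initial component count: 1
Add (0,4): endpoints already in same component. Count unchanged: 1.
New component count: 1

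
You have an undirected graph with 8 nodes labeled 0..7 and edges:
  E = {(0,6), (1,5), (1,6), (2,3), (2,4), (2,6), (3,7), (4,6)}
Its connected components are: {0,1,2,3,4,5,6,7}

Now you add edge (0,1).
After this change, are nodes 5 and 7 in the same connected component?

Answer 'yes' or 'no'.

Initial components: {0,1,2,3,4,5,6,7}
Adding edge (0,1): both already in same component {0,1,2,3,4,5,6,7}. No change.
New components: {0,1,2,3,4,5,6,7}
Are 5 and 7 in the same component? yes

Answer: yes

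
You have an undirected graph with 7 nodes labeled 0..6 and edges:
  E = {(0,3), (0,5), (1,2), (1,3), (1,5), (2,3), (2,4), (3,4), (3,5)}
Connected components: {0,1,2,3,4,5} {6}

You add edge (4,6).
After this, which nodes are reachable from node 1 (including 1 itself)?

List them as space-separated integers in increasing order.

Answer: 0 1 2 3 4 5 6

Derivation:
Before: nodes reachable from 1: {0,1,2,3,4,5}
Adding (4,6): merges 1's component with another. Reachability grows.
After: nodes reachable from 1: {0,1,2,3,4,5,6}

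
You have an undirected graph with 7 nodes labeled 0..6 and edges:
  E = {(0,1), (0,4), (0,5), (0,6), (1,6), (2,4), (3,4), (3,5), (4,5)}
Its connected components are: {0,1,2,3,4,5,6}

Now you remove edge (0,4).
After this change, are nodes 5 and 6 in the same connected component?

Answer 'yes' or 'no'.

Initial components: {0,1,2,3,4,5,6}
Removing edge (0,4): not a bridge — component count unchanged at 1.
New components: {0,1,2,3,4,5,6}
Are 5 and 6 in the same component? yes

Answer: yes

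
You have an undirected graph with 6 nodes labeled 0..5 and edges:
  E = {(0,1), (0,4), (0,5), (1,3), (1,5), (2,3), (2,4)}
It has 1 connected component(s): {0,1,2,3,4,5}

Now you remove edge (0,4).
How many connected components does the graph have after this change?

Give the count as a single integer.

Initial component count: 1
Remove (0,4): not a bridge. Count unchanged: 1.
  After removal, components: {0,1,2,3,4,5}
New component count: 1

Answer: 1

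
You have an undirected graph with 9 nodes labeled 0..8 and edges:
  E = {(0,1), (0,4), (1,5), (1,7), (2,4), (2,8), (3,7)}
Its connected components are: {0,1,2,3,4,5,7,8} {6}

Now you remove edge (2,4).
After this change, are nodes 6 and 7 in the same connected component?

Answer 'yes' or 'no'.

Answer: no

Derivation:
Initial components: {0,1,2,3,4,5,7,8} {6}
Removing edge (2,4): it was a bridge — component count 2 -> 3.
New components: {0,1,3,4,5,7} {2,8} {6}
Are 6 and 7 in the same component? no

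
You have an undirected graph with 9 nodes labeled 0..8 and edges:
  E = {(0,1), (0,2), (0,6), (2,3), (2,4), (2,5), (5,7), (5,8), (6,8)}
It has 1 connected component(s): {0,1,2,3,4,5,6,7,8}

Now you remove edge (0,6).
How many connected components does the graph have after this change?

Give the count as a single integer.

Initial component count: 1
Remove (0,6): not a bridge. Count unchanged: 1.
  After removal, components: {0,1,2,3,4,5,6,7,8}
New component count: 1

Answer: 1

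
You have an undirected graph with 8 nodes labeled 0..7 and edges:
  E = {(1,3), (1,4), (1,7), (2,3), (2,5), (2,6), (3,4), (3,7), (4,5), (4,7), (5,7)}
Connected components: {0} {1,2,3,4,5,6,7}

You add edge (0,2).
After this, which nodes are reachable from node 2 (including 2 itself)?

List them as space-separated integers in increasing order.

Before: nodes reachable from 2: {1,2,3,4,5,6,7}
Adding (0,2): merges 2's component with another. Reachability grows.
After: nodes reachable from 2: {0,1,2,3,4,5,6,7}

Answer: 0 1 2 3 4 5 6 7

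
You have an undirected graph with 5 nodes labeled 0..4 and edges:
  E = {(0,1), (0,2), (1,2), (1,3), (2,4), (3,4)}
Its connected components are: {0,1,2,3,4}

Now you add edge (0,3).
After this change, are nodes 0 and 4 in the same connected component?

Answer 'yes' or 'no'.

Initial components: {0,1,2,3,4}
Adding edge (0,3): both already in same component {0,1,2,3,4}. No change.
New components: {0,1,2,3,4}
Are 0 and 4 in the same component? yes

Answer: yes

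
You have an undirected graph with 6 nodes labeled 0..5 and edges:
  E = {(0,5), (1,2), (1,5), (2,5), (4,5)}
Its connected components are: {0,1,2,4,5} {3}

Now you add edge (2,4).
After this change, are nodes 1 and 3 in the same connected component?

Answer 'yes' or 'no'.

Answer: no

Derivation:
Initial components: {0,1,2,4,5} {3}
Adding edge (2,4): both already in same component {0,1,2,4,5}. No change.
New components: {0,1,2,4,5} {3}
Are 1 and 3 in the same component? no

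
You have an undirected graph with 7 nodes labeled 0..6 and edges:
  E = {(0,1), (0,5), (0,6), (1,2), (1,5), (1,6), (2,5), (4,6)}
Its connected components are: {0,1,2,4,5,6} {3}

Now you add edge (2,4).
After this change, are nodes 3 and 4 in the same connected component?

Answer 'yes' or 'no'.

Answer: no

Derivation:
Initial components: {0,1,2,4,5,6} {3}
Adding edge (2,4): both already in same component {0,1,2,4,5,6}. No change.
New components: {0,1,2,4,5,6} {3}
Are 3 and 4 in the same component? no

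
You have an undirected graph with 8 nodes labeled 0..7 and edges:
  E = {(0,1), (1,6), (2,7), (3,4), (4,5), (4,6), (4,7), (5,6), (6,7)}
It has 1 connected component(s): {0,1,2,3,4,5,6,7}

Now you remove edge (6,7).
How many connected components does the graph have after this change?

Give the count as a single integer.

Answer: 1

Derivation:
Initial component count: 1
Remove (6,7): not a bridge. Count unchanged: 1.
  After removal, components: {0,1,2,3,4,5,6,7}
New component count: 1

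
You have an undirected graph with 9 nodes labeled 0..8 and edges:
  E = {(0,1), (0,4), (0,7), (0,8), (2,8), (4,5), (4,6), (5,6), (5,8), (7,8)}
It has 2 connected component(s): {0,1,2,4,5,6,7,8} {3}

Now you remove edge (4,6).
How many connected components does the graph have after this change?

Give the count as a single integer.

Answer: 2

Derivation:
Initial component count: 2
Remove (4,6): not a bridge. Count unchanged: 2.
  After removal, components: {0,1,2,4,5,6,7,8} {3}
New component count: 2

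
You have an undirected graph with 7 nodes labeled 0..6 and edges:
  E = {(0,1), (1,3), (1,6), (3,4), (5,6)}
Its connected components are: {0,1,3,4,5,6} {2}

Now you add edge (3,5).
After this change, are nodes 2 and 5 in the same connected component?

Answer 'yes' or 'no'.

Initial components: {0,1,3,4,5,6} {2}
Adding edge (3,5): both already in same component {0,1,3,4,5,6}. No change.
New components: {0,1,3,4,5,6} {2}
Are 2 and 5 in the same component? no

Answer: no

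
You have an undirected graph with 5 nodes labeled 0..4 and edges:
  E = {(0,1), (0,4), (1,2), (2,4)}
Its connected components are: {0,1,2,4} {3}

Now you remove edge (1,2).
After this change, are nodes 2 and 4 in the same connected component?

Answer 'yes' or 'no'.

Answer: yes

Derivation:
Initial components: {0,1,2,4} {3}
Removing edge (1,2): not a bridge — component count unchanged at 2.
New components: {0,1,2,4} {3}
Are 2 and 4 in the same component? yes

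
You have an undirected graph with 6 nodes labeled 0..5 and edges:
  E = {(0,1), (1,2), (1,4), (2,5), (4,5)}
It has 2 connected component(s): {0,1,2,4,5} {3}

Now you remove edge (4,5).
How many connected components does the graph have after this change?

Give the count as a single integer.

Answer: 2

Derivation:
Initial component count: 2
Remove (4,5): not a bridge. Count unchanged: 2.
  After removal, components: {0,1,2,4,5} {3}
New component count: 2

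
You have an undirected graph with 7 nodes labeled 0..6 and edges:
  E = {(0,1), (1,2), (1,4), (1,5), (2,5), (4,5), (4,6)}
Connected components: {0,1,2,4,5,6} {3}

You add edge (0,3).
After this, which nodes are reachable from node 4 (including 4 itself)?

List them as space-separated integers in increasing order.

Before: nodes reachable from 4: {0,1,2,4,5,6}
Adding (0,3): merges 4's component with another. Reachability grows.
After: nodes reachable from 4: {0,1,2,3,4,5,6}

Answer: 0 1 2 3 4 5 6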